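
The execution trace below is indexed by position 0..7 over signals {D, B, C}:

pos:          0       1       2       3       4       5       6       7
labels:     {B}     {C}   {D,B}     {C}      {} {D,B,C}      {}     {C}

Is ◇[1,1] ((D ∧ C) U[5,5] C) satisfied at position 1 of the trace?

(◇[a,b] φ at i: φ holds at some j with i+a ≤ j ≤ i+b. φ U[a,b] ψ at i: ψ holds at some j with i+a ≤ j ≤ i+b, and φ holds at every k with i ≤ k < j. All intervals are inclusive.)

Check ((D ∧ C) U[5,5] C) at each j in [2,2]:
  j=2: fails
No position in the window satisfies it → formula fails.

False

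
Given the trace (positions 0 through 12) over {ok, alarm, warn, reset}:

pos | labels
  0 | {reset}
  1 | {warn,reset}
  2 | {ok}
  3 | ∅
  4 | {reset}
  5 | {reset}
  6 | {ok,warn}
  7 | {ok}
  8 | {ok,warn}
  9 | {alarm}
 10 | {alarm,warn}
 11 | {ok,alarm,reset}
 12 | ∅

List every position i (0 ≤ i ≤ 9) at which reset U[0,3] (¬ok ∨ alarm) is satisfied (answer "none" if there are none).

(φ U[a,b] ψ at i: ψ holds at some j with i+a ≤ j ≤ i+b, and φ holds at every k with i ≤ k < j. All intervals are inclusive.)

Evaluate at each i in [0,9]:
  i=0: ✓ (rhs at j=0)
  i=1: ✓ (rhs at j=1)
  i=2: ✗ (lhs fails at k=2 before rhs at j=3)
  i=3: ✓ (rhs at j=3)
  i=4: ✓ (rhs at j=4)
  i=5: ✓ (rhs at j=5)
  i=6: ✗ (lhs fails at k=6 before rhs at j=9)
  i=7: ✗ (lhs fails at k=7 before rhs at j=9)
  i=8: ✗ (lhs fails at k=8 before rhs at j=9)
  i=9: ✓ (rhs at j=9)

0, 1, 3, 4, 5, 9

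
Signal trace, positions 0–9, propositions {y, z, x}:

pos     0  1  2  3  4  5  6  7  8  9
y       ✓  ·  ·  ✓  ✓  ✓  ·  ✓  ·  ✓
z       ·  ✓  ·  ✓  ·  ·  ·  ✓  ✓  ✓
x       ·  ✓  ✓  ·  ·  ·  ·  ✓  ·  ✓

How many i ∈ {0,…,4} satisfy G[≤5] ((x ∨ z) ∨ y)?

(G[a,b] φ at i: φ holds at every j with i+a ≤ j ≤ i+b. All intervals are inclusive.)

Evaluate at each i in [0,4]:
  i=0: ✓ (all of [0,5])
  i=1: ✗ (fails at j=6)
  i=2: ✗ (fails at j=6)
  i=3: ✗ (fails at j=6)
  i=4: ✗ (fails at j=6)
Positions where it holds: {0} → 1.

1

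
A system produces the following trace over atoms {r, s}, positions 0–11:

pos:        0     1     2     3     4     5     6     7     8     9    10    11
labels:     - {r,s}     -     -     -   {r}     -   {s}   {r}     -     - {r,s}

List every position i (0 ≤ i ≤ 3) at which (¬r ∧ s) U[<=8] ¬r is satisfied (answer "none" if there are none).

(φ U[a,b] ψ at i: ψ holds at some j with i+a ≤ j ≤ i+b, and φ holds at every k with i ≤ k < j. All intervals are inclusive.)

Evaluate at each i in [0,3]:
  i=0: ✓ (rhs at j=0)
  i=1: ✗ (lhs fails at k=1 before rhs at j=2)
  i=2: ✓ (rhs at j=2)
  i=3: ✓ (rhs at j=3)

0, 2, 3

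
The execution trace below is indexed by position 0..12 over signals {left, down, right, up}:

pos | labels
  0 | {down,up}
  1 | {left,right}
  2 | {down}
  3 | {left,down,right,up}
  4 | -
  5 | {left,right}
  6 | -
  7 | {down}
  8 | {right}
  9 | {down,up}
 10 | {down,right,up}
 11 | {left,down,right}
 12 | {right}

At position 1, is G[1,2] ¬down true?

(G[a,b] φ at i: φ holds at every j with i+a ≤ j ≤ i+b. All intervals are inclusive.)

Does not hold

Check ¬down at every j in [2,3]:
  j=2: false
  j=3: false
Fails at j=2 → formula fails.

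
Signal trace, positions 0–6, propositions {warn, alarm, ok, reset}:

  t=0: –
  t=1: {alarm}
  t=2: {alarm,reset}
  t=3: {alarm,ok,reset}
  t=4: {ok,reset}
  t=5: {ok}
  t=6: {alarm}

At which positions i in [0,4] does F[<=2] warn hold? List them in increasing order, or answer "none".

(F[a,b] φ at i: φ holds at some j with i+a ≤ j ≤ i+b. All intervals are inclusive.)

none

Evaluate at each i in [0,4]:
  i=0: ✗ (none in [0,2])
  i=1: ✗ (none in [1,3])
  i=2: ✗ (none in [2,4])
  i=3: ✗ (none in [3,5])
  i=4: ✗ (none in [4,6])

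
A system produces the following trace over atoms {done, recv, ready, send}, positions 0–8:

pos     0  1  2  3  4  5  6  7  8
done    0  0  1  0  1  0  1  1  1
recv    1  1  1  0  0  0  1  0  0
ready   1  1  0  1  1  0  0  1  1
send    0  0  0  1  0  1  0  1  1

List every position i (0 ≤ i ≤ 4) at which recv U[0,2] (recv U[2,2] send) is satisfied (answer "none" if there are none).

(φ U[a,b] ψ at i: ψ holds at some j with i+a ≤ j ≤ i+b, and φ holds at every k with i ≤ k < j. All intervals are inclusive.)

0, 1

Evaluate at each i in [0,4]:
  i=0: ✓ (rhs at j=1; lhs holds on [0,0])
  i=1: ✓ (rhs at j=1)
  i=2: ✗ (no rhs in [2,4])
  i=3: ✗ (no rhs in [3,5])
  i=4: ✗ (no rhs in [4,6])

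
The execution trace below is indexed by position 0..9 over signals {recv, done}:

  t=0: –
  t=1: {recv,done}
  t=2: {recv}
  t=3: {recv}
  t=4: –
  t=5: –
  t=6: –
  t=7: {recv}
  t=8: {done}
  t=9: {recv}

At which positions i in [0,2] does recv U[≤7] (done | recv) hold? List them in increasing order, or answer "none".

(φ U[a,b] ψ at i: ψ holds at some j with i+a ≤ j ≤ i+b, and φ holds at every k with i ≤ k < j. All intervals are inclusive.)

Evaluate at each i in [0,2]:
  i=0: ✗ (lhs fails at k=0 before rhs at j=1)
  i=1: ✓ (rhs at j=1)
  i=2: ✓ (rhs at j=2)

1, 2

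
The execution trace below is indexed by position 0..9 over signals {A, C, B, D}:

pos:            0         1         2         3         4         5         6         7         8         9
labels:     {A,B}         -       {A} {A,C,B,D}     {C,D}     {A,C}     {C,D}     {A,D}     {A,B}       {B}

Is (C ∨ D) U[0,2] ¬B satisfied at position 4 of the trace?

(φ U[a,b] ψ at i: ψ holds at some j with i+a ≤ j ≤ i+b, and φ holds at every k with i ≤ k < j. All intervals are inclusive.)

Holds

Need some j in [4,6] with ¬B, and (C ∨ D) at every k in [4,j-1].
  j=4: ¬B holds; no prefix to check → satisfied.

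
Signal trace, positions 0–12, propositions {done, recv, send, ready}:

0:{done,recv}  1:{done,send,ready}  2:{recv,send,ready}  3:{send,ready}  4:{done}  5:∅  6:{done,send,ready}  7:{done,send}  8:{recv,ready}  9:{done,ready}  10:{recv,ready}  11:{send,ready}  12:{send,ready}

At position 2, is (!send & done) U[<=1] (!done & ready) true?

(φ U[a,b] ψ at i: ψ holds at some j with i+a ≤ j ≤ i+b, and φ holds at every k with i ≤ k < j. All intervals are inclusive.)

Need some j in [2,3] with (!done & ready), and (!send & done) at every k in [2,j-1].
  j=2: (!done & ready) holds; no prefix to check → satisfied.

True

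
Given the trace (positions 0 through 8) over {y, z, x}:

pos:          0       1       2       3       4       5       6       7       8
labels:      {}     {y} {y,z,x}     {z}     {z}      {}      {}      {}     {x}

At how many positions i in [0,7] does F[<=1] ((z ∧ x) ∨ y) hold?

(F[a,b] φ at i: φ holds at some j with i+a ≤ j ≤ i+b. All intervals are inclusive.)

3

Evaluate at each i in [0,7]:
  i=0: ✓ (witness j=1)
  i=1: ✓ (witness j=1)
  i=2: ✓ (witness j=2)
  i=3: ✗ (none in [3,4])
  i=4: ✗ (none in [4,5])
  i=5: ✗ (none in [5,6])
  i=6: ✗ (none in [6,7])
  i=7: ✗ (none in [7,8])
Positions where it holds: {0, 1, 2} → 3.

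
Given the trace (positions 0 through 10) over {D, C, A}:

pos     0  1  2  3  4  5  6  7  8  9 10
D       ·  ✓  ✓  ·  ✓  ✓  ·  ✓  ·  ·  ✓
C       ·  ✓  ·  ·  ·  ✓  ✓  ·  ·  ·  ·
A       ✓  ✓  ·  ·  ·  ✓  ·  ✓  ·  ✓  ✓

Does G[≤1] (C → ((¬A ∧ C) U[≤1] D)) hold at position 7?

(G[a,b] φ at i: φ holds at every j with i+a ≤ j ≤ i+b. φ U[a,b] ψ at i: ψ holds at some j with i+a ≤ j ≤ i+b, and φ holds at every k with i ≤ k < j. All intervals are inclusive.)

Check (C → ((¬A ∧ C) U[≤1] D)) at every j in [7,8]:
  j=7: antecedent false → ✓
  j=8: antecedent false → ✓
All positions satisfy it → formula holds.

Yes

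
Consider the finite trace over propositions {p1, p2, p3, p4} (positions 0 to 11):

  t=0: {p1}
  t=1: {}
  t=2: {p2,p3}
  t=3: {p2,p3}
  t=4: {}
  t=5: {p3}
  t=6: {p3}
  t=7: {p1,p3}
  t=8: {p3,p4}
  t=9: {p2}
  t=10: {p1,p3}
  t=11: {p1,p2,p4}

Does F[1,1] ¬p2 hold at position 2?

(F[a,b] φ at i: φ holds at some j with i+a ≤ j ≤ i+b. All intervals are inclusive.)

False

Check ¬p2 at each j in [3,3]:
  j=3: false
No position in the window satisfies it → formula fails.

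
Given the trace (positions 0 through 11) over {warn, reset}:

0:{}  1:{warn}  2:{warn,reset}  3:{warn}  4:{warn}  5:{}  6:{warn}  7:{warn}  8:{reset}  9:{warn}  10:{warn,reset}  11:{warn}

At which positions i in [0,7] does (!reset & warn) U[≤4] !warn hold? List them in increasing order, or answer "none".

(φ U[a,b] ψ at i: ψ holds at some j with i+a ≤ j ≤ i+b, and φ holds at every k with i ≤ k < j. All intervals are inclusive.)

Evaluate at each i in [0,7]:
  i=0: ✓ (rhs at j=0)
  i=1: ✗ (lhs fails at k=2 before rhs at j=5)
  i=2: ✗ (lhs fails at k=2 before rhs at j=5)
  i=3: ✓ (rhs at j=5; lhs holds on [3,4])
  i=4: ✓ (rhs at j=5; lhs holds on [4,4])
  i=5: ✓ (rhs at j=5)
  i=6: ✓ (rhs at j=8; lhs holds on [6,7])
  i=7: ✓ (rhs at j=8; lhs holds on [7,7])

0, 3, 4, 5, 6, 7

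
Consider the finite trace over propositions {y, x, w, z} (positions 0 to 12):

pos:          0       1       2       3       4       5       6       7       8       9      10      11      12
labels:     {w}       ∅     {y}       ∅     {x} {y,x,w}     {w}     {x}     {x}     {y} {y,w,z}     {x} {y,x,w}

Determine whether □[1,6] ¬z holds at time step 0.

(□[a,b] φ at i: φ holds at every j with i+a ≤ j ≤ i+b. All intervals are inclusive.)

Check ¬z at every j in [1,6]:
  j=1: true
  j=2: true
  j=3: true
  j=4: true
  j=5: true
  j=6: true
All positions satisfy it → formula holds.

True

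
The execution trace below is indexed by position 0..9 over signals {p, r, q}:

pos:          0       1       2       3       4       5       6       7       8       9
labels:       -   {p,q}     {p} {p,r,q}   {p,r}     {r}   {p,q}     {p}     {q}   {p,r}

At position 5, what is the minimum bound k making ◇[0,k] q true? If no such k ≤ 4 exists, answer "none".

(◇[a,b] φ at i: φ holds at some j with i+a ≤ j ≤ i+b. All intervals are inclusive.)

Scan j = 5,6,… for q:
  j=5: fails
  j=6: holds
First hit at j=6, so smallest k = 6-5 = 1.

1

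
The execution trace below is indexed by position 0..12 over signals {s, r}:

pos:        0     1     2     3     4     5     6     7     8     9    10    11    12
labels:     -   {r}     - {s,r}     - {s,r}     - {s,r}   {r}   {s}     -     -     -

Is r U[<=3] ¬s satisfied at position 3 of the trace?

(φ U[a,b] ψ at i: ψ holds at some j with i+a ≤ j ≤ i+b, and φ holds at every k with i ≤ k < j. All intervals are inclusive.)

Yes

Need some j in [3,6] with ¬s, and r at every k in [3,j-1].
  j=3: ¬s false.
  j=4: ¬s holds; r holds at every k in [3,3] → satisfied.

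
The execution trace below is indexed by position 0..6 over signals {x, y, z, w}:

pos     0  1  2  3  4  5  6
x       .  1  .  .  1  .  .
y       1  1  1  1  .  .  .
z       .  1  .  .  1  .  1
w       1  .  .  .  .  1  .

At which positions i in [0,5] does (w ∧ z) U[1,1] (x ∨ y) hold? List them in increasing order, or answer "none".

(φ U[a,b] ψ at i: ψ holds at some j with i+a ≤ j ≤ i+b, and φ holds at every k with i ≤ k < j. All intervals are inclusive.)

none

Evaluate at each i in [0,5]:
  i=0: ✗ (lhs fails at k=0 before rhs at j=1)
  i=1: ✗ (lhs fails at k=1 before rhs at j=2)
  i=2: ✗ (lhs fails at k=2 before rhs at j=3)
  i=3: ✗ (lhs fails at k=3 before rhs at j=4)
  i=4: ✗ (no rhs in [5,5])
  i=5: ✗ (no rhs in [6,6])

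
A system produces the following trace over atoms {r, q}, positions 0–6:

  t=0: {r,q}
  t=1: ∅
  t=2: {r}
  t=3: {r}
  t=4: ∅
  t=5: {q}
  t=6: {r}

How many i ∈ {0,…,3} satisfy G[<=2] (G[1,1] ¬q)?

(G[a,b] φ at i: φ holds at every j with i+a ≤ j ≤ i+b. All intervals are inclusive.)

Evaluate at each i in [0,3]:
  i=0: ✓ (all of [0,2])
  i=1: ✓ (all of [1,3])
  i=2: ✗ (fails at j=4)
  i=3: ✗ (fails at j=4)
Positions where it holds: {0, 1} → 2.

2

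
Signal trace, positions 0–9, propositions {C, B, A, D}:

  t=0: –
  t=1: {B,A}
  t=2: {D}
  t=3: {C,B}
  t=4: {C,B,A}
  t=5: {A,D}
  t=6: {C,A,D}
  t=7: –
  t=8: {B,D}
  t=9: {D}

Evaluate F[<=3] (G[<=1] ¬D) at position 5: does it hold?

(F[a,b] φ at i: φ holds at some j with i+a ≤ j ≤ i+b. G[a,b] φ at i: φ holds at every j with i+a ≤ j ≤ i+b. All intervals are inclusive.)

Check G[<=1] ¬D at each j in [5,8]:
  j=5: fails at 5
  j=6: fails at 6
  j=7: fails at 8
  j=8: fails at 8
No position in the window satisfies it → formula fails.

Does not hold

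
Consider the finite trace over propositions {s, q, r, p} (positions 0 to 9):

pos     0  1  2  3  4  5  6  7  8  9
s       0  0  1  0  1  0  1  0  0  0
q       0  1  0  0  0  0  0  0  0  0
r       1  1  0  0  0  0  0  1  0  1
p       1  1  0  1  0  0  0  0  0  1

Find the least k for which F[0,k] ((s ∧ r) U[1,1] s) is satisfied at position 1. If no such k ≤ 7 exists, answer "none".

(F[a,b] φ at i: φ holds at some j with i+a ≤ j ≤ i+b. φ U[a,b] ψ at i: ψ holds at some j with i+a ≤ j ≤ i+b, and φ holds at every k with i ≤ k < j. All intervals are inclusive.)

Scan j = 1,2,… for ((s ∧ r) U[1,1] s):
  j=1: fails
  j=2: fails
  j=3: fails
  j=4: fails
  j=5: fails
  j=6: fails
  j=7: fails
  j=8: fails
No j in [1,8] satisfies it → none.

none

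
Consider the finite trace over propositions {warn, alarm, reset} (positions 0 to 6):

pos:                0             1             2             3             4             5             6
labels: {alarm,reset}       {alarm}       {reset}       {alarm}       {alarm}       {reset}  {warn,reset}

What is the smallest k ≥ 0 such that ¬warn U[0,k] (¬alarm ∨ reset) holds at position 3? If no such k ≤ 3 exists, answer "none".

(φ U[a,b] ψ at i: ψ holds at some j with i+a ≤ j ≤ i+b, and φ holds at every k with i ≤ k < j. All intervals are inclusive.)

2

Need earliest j ≥ 3 with (¬alarm ∨ reset), and ¬warn at every k in [3,j-1].
  j=3: rhs fails.
  j=4: rhs fails.
  j=5: rhs holds; lhs holds on [3,4]. k = 2.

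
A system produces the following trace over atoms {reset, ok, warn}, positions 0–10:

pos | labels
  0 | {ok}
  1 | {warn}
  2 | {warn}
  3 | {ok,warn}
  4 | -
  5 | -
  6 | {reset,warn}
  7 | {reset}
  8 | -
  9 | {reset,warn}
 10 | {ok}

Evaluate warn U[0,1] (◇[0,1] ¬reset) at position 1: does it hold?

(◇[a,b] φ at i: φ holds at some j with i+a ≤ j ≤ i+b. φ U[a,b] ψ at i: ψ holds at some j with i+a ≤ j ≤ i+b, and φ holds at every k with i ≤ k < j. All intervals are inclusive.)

Need some j in [1,2] with ◇[0,1] ¬reset, and warn at every k in [1,j-1].
  j=1: ◇[0,1] ¬reset holds; no prefix to check → satisfied.

Holds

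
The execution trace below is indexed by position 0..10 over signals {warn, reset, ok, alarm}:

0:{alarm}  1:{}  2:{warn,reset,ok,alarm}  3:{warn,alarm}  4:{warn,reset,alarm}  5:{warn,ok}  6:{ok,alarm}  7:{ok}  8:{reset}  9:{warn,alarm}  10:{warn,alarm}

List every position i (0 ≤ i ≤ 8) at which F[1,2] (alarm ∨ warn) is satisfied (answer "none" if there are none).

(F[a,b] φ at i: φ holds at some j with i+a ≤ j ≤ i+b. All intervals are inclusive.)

0, 1, 2, 3, 4, 5, 7, 8

Evaluate at each i in [0,8]:
  i=0: ✓ (witness j=2)
  i=1: ✓ (witness j=2)
  i=2: ✓ (witness j=3)
  i=3: ✓ (witness j=4)
  i=4: ✓ (witness j=5)
  i=5: ✓ (witness j=6)
  i=6: ✗ (none in [7,8])
  i=7: ✓ (witness j=9)
  i=8: ✓ (witness j=9)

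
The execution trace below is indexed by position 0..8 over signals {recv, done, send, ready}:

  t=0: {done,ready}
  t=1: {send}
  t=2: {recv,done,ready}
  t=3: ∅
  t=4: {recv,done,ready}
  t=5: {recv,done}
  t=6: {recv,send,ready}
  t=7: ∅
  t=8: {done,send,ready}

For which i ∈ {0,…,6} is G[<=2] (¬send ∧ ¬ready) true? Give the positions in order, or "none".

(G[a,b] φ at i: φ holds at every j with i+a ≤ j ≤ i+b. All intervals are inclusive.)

none

Evaluate at each i in [0,6]:
  i=0: ✗ (fails at j=0)
  i=1: ✗ (fails at j=1)
  i=2: ✗ (fails at j=2)
  i=3: ✗ (fails at j=4)
  i=4: ✗ (fails at j=4)
  i=5: ✗ (fails at j=6)
  i=6: ✗ (fails at j=6)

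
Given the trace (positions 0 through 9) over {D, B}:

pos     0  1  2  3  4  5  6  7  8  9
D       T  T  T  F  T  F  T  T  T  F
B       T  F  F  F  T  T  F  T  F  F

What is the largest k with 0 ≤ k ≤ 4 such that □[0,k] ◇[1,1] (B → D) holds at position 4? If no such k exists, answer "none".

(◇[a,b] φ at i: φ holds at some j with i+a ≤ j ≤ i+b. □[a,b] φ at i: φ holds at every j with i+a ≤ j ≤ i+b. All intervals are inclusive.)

none

◇[1,1] (B → D) must hold from j=4 onward; find where it first fails.
  j=4: fails → no k works.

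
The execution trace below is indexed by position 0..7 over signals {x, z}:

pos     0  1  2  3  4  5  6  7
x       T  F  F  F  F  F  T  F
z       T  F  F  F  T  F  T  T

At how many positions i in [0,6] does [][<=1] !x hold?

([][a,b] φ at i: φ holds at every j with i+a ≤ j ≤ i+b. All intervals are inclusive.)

Evaluate at each i in [0,6]:
  i=0: ✗ (fails at j=0)
  i=1: ✓ (all of [1,2])
  i=2: ✓ (all of [2,3])
  i=3: ✓ (all of [3,4])
  i=4: ✓ (all of [4,5])
  i=5: ✗ (fails at j=6)
  i=6: ✗ (fails at j=6)
Positions where it holds: {1, 2, 3, 4} → 4.

4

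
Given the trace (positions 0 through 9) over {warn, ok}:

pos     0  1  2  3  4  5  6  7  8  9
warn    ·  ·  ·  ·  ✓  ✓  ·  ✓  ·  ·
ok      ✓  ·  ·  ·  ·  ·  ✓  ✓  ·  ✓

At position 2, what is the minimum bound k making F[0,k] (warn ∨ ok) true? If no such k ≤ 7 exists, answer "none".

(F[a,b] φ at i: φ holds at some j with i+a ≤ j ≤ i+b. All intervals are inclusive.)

Scan j = 2,3,… for (warn ∨ ok):
  j=2: fails
  j=3: fails
  j=4: holds
First hit at j=4, so smallest k = 4-2 = 2.

2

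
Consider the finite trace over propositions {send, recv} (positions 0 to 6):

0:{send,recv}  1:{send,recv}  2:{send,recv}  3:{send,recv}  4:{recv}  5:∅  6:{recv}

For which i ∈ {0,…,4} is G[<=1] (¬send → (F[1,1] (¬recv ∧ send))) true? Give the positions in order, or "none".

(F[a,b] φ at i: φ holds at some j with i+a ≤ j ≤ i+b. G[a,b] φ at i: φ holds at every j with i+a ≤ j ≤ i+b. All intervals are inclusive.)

0, 1, 2

Evaluate at each i in [0,4]:
  i=0: ✓ (all of [0,1])
  i=1: ✓ (all of [1,2])
  i=2: ✓ (all of [2,3])
  i=3: ✗ (fails at j=4)
  i=4: ✗ (fails at j=4)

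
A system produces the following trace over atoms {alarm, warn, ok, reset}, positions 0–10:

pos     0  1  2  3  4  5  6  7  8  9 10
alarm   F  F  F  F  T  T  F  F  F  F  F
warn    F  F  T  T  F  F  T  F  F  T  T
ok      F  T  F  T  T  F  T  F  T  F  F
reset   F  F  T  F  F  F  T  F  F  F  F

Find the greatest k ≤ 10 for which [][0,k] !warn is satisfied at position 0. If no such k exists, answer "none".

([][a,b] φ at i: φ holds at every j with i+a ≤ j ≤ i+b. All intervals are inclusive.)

!warn must hold from j=0 onward; find where it first fails.
  j=0: holds
  j=1: holds
  j=2: fails
Holds on [0,1], so largest k = 1.

1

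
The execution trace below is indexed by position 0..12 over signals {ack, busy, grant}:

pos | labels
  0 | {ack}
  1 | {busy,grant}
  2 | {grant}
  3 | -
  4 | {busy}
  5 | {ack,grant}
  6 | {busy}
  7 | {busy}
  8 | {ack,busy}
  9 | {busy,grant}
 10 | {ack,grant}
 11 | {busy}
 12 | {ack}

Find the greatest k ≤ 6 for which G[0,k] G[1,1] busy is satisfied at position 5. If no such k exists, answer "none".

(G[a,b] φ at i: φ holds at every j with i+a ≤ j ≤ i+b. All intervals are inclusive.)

3

G[1,1] busy must hold from j=5 onward; find where it first fails.
  j=5: holds
  j=6: holds
  j=7: holds
  j=8: holds
  j=9: fails
Holds on [5,8], so largest k = 3.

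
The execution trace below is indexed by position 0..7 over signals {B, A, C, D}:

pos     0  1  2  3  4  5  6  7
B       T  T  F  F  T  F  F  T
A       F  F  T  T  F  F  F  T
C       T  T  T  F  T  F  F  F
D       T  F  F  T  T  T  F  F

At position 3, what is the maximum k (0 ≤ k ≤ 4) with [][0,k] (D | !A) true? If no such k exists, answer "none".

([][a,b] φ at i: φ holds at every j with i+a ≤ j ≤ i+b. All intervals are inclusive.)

(D | !A) must hold from j=3 onward; find where it first fails.
  j=3: holds
  j=4: holds
  j=5: holds
  j=6: holds
  j=7: fails
Holds on [3,6], so largest k = 3.

3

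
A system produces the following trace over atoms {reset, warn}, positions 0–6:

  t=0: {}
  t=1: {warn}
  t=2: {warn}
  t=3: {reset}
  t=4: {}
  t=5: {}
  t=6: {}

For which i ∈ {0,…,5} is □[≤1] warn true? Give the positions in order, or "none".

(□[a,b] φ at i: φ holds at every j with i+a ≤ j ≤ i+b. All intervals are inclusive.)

Evaluate at each i in [0,5]:
  i=0: ✗ (fails at j=0)
  i=1: ✓ (all of [1,2])
  i=2: ✗ (fails at j=3)
  i=3: ✗ (fails at j=3)
  i=4: ✗ (fails at j=4)
  i=5: ✗ (fails at j=5)

1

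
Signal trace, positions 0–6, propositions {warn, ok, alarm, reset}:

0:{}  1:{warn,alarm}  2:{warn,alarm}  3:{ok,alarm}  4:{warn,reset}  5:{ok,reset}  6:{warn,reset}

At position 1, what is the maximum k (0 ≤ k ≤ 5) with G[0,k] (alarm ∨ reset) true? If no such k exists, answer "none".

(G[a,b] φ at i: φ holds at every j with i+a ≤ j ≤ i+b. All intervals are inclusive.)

5

(alarm ∨ reset) must hold from j=1 onward; find where it first fails.
  j=1: holds
  j=2: holds
  j=3: holds
  j=4: holds
  j=5: holds
  j=6: holds
Holds through j=6; largest k = 5.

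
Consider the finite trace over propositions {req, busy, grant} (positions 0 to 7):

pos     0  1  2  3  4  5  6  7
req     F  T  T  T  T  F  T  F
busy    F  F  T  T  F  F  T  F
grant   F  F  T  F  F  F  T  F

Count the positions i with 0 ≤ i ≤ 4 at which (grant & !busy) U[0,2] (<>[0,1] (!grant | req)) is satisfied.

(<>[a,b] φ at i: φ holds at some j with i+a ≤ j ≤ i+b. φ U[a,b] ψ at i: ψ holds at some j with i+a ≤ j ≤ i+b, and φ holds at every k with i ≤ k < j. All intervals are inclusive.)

5

Evaluate at each i in [0,4]:
  i=0: ✓ (rhs at j=0)
  i=1: ✓ (rhs at j=1)
  i=2: ✓ (rhs at j=2)
  i=3: ✓ (rhs at j=3)
  i=4: ✓ (rhs at j=4)
Positions where it holds: {0, 1, 2, 3, 4} → 5.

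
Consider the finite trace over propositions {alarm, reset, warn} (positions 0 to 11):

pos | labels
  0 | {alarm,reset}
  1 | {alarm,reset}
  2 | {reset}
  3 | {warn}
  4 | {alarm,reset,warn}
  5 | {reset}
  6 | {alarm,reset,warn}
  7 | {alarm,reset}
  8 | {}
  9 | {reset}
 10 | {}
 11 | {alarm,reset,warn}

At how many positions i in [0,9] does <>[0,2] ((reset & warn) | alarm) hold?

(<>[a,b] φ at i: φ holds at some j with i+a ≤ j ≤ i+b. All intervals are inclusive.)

Evaluate at each i in [0,9]:
  i=0: ✓ (witness j=0)
  i=1: ✓ (witness j=1)
  i=2: ✓ (witness j=4)
  i=3: ✓ (witness j=4)
  i=4: ✓ (witness j=4)
  i=5: ✓ (witness j=6)
  i=6: ✓ (witness j=6)
  i=7: ✓ (witness j=7)
  i=8: ✗ (none in [8,10])
  i=9: ✓ (witness j=11)
Positions where it holds: {0, 1, 2, 3, 4, 5, 6, 7, 9} → 9.

9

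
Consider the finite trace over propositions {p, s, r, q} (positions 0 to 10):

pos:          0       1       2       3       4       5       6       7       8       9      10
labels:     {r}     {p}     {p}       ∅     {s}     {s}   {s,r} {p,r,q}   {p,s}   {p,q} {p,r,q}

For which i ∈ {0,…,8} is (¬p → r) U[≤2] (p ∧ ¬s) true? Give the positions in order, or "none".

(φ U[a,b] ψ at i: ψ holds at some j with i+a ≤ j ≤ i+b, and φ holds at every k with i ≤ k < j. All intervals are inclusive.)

0, 1, 2, 6, 7, 8

Evaluate at each i in [0,8]:
  i=0: ✓ (rhs at j=1; lhs holds on [0,0])
  i=1: ✓ (rhs at j=1)
  i=2: ✓ (rhs at j=2)
  i=3: ✗ (no rhs in [3,5])
  i=4: ✗ (no rhs in [4,6])
  i=5: ✗ (lhs fails at k=5 before rhs at j=7)
  i=6: ✓ (rhs at j=7; lhs holds on [6,6])
  i=7: ✓ (rhs at j=7)
  i=8: ✓ (rhs at j=9; lhs holds on [8,8])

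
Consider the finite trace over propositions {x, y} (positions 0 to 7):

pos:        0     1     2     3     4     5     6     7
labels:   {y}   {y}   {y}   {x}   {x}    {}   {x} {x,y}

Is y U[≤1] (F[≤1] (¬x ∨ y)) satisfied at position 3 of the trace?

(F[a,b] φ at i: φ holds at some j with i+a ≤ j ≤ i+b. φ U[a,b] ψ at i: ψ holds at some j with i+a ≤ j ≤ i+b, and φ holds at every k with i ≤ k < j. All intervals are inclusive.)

Need some j in [3,4] with F[≤1] (¬x ∨ y), and y at every k in [3,j-1].
  j=3: F[≤1] (¬x ∨ y) — fails (none in [3,4]).
  j=4: F[≤1] (¬x ∨ y) holds, but y fails at k=3 → not this j.
No j in the window works → until fails.

No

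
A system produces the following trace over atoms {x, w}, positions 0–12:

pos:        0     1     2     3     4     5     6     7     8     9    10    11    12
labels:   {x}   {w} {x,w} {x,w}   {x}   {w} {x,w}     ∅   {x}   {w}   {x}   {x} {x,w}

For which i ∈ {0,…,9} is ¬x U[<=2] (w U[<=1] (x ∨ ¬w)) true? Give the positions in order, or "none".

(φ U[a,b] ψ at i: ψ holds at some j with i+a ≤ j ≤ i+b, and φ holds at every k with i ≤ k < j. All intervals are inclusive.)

0, 1, 2, 3, 4, 5, 6, 7, 8, 9

Evaluate at each i in [0,9]:
  i=0: ✓ (rhs at j=0)
  i=1: ✓ (rhs at j=1)
  i=2: ✓ (rhs at j=2)
  i=3: ✓ (rhs at j=3)
  i=4: ✓ (rhs at j=4)
  i=5: ✓ (rhs at j=5)
  i=6: ✓ (rhs at j=6)
  i=7: ✓ (rhs at j=7)
  i=8: ✓ (rhs at j=8)
  i=9: ✓ (rhs at j=9)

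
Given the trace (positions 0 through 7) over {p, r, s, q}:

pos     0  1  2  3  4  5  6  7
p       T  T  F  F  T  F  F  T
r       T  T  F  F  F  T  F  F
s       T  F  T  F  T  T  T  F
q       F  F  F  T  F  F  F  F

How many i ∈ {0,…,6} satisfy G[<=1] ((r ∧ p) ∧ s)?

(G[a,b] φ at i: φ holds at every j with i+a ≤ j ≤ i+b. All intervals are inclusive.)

0

Evaluate at each i in [0,6]:
  i=0: ✗ (fails at j=1)
  i=1: ✗ (fails at j=1)
  i=2: ✗ (fails at j=2)
  i=3: ✗ (fails at j=3)
  i=4: ✗ (fails at j=4)
  i=5: ✗ (fails at j=5)
  i=6: ✗ (fails at j=6)
Positions where it holds: {} → 0.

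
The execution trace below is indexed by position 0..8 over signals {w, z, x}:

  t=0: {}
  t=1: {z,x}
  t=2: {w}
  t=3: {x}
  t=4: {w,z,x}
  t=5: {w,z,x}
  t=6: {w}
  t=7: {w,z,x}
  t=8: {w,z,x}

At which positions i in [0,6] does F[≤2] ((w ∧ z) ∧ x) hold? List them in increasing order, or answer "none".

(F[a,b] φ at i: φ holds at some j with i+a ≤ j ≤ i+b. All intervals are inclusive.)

Evaluate at each i in [0,6]:
  i=0: ✗ (none in [0,2])
  i=1: ✗ (none in [1,3])
  i=2: ✓ (witness j=4)
  i=3: ✓ (witness j=4)
  i=4: ✓ (witness j=4)
  i=5: ✓ (witness j=5)
  i=6: ✓ (witness j=7)

2, 3, 4, 5, 6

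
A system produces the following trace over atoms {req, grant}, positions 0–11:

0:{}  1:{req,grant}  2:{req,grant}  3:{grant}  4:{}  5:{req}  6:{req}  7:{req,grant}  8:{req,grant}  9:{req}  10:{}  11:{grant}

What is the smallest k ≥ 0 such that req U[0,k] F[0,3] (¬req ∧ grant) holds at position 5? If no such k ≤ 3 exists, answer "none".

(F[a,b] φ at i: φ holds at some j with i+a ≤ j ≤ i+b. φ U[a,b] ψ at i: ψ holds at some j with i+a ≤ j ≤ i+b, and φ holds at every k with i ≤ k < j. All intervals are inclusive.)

3

Need earliest j ≥ 5 with F[0,3] (¬req ∧ grant), and req at every k in [5,j-1].
  j=5: rhs fails.
  j=6: rhs fails.
  j=7: rhs fails.
  j=8: rhs holds; lhs holds on [5,7]. k = 3.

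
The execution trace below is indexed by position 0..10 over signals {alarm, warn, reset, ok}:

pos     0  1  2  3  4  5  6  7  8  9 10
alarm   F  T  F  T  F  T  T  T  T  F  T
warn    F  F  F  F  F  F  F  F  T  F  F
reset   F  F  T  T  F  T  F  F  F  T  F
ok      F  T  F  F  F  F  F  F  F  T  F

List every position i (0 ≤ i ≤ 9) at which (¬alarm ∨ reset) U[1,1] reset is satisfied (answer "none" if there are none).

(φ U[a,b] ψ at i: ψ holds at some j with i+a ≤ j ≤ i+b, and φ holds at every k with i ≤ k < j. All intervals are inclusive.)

2, 4

Evaluate at each i in [0,9]:
  i=0: ✗ (no rhs in [1,1])
  i=1: ✗ (lhs fails at k=1 before rhs at j=2)
  i=2: ✓ (rhs at j=3; lhs holds on [2,2])
  i=3: ✗ (no rhs in [4,4])
  i=4: ✓ (rhs at j=5; lhs holds on [4,4])
  i=5: ✗ (no rhs in [6,6])
  i=6: ✗ (no rhs in [7,7])
  i=7: ✗ (no rhs in [8,8])
  i=8: ✗ (lhs fails at k=8 before rhs at j=9)
  i=9: ✗ (no rhs in [10,10])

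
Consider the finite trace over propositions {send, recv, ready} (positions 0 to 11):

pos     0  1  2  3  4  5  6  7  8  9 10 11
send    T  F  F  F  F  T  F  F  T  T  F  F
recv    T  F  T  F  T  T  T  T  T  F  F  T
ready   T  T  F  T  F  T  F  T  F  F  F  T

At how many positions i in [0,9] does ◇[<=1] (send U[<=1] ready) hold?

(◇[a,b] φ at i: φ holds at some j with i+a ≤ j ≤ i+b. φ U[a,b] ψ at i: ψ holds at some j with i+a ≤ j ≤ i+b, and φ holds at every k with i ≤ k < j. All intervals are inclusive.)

Evaluate at each i in [0,9]:
  i=0: ✓ (witness j=0)
  i=1: ✓ (witness j=1)
  i=2: ✓ (witness j=3)
  i=3: ✓ (witness j=3)
  i=4: ✓ (witness j=5)
  i=5: ✓ (witness j=5)
  i=6: ✓ (witness j=7)
  i=7: ✓ (witness j=7)
  i=8: ✗ (none in [8,9])
  i=9: ✗ (none in [9,10])
Positions where it holds: {0, 1, 2, 3, 4, 5, 6, 7} → 8.

8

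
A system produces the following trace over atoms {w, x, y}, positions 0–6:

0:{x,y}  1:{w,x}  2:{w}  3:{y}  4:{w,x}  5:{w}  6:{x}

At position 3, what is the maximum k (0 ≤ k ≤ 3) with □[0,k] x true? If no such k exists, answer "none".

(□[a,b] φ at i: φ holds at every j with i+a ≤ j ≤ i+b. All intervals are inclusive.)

none

x must hold from j=3 onward; find where it first fails.
  j=3: fails → no k works.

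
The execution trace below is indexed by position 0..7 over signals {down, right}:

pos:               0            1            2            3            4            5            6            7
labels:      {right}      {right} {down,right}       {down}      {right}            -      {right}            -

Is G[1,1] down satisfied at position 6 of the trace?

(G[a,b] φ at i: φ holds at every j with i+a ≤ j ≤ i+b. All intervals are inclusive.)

Check down at every j in [7,7]:
  j=7: false
Fails at j=7 → formula fails.

Does not hold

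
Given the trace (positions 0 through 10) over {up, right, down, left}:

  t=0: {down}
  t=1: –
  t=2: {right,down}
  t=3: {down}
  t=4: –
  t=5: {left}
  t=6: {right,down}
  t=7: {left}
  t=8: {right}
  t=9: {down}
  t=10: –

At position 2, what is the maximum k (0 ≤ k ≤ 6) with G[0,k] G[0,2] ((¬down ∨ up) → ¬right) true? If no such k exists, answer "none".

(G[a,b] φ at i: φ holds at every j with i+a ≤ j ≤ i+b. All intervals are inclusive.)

3

G[0,2] ((¬down ∨ up) → ¬right) must hold from j=2 onward; find where it first fails.
  j=2: holds
  j=3: holds
  j=4: holds
  j=5: holds
  j=6: fails
Holds on [2,5], so largest k = 3.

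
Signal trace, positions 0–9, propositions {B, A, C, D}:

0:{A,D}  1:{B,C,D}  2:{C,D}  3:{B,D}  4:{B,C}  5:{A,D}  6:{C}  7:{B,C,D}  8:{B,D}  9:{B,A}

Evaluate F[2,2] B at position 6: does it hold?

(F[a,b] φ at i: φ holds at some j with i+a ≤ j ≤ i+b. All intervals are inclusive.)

Check B at each j in [8,8]:
  j=8: true
Found at j=8 → formula holds.

Yes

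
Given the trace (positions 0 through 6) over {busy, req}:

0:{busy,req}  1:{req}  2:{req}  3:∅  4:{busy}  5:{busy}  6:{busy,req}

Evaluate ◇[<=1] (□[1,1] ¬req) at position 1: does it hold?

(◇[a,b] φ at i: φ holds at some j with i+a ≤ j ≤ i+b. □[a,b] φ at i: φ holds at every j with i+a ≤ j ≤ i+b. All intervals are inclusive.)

Check □[1,1] ¬req at each j in [1,2]:
  j=1: fails at 2
  j=2: holds on [3,3]
Found at j=2 → formula holds.

True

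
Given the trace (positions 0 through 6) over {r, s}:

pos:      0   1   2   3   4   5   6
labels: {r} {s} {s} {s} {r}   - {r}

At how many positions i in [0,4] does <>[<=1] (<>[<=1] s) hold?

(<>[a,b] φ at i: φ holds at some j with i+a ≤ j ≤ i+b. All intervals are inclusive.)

Evaluate at each i in [0,4]:
  i=0: ✓ (witness j=0)
  i=1: ✓ (witness j=1)
  i=2: ✓ (witness j=2)
  i=3: ✓ (witness j=3)
  i=4: ✗ (none in [4,5])
Positions where it holds: {0, 1, 2, 3} → 4.

4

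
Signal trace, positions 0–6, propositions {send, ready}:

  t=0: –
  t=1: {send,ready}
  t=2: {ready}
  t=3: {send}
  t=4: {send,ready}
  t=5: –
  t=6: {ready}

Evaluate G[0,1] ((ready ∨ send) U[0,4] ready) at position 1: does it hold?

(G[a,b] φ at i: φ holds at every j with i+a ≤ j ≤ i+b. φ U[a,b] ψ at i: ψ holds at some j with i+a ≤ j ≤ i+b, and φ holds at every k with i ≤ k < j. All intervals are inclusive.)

Holds

Check ((ready ∨ send) U[0,4] ready) at every j in [1,2]:
  j=1: holds
  j=2: holds
All positions satisfy it → formula holds.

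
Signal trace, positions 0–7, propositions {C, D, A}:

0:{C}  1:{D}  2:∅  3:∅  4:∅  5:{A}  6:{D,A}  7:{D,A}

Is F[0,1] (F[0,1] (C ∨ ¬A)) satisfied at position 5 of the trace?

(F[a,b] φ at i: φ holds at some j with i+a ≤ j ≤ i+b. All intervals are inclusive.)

No

Check F[0,1] (C ∨ ¬A) at each j in [5,6]:
  j=5: fails (none in [5,6])
  j=6: fails (none in [6,7])
No position in the window satisfies it → formula fails.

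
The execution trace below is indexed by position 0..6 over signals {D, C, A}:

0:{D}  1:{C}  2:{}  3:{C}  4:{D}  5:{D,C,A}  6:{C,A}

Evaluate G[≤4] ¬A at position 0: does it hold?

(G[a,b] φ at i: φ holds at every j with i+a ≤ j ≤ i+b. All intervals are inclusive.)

Check ¬A at every j in [0,4]:
  j=0: true
  j=1: true
  j=2: true
  j=3: true
  j=4: true
All positions satisfy it → formula holds.

Yes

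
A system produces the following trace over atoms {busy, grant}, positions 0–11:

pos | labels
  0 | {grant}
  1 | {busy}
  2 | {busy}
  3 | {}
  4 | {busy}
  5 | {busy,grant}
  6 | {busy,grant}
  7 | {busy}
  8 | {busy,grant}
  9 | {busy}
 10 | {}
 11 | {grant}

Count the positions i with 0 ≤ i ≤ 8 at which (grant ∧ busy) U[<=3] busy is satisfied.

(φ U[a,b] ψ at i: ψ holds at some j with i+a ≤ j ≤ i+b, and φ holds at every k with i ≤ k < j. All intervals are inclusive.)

7

Evaluate at each i in [0,8]:
  i=0: ✗ (lhs fails at k=0 before rhs at j=1)
  i=1: ✓ (rhs at j=1)
  i=2: ✓ (rhs at j=2)
  i=3: ✗ (lhs fails at k=3 before rhs at j=4)
  i=4: ✓ (rhs at j=4)
  i=5: ✓ (rhs at j=5)
  i=6: ✓ (rhs at j=6)
  i=7: ✓ (rhs at j=7)
  i=8: ✓ (rhs at j=8)
Positions where it holds: {1, 2, 4, 5, 6, 7, 8} → 7.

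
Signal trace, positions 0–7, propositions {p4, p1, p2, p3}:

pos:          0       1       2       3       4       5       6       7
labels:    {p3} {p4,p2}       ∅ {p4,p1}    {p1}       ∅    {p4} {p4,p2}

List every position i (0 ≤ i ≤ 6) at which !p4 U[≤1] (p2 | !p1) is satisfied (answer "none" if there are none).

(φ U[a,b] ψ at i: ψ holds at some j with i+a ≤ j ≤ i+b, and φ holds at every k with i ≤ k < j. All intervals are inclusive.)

0, 1, 2, 4, 5, 6

Evaluate at each i in [0,6]:
  i=0: ✓ (rhs at j=0)
  i=1: ✓ (rhs at j=1)
  i=2: ✓ (rhs at j=2)
  i=3: ✗ (no rhs in [3,4])
  i=4: ✓ (rhs at j=5; lhs holds on [4,4])
  i=5: ✓ (rhs at j=5)
  i=6: ✓ (rhs at j=6)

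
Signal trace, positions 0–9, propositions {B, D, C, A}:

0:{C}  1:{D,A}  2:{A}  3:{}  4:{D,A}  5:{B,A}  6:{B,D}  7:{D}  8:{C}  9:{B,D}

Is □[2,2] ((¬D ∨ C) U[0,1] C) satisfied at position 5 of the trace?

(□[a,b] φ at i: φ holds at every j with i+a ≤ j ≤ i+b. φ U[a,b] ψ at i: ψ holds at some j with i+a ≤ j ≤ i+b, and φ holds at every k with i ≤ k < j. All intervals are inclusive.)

Check ((¬D ∨ C) U[0,1] C) at every j in [7,7]:
  j=7: fails
Fails at j=7 → formula fails.

False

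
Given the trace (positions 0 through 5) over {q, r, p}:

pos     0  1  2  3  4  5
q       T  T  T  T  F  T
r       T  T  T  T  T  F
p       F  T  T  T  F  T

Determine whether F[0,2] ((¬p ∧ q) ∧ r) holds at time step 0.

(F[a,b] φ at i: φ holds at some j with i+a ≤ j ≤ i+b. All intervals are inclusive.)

Holds

Check ((¬p ∧ q) ∧ r) at each j in [0,2]:
  j=0: true
  j=1: false
  j=2: false
Found at j=0 → formula holds.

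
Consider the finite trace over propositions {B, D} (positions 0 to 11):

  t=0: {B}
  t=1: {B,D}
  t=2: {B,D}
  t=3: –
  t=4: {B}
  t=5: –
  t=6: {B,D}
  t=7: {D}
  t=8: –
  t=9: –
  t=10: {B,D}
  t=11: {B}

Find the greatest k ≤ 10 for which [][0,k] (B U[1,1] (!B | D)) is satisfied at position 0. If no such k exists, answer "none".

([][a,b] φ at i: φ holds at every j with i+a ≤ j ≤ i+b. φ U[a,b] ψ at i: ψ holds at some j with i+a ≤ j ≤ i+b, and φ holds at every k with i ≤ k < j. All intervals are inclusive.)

(B U[1,1] (!B | D)) must hold from j=0 onward; find where it first fails.
  j=0: holds
  j=1: holds
  j=2: holds
  j=3: fails
Holds on [0,2], so largest k = 2.

2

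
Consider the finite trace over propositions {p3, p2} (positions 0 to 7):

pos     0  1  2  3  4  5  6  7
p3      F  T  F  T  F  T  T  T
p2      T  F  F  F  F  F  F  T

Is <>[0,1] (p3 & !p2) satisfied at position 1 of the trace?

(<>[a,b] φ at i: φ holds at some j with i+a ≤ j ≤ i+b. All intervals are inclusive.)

True

Check (p3 & !p2) at each j in [1,2]:
  j=1: true
  j=2: false
Found at j=1 → formula holds.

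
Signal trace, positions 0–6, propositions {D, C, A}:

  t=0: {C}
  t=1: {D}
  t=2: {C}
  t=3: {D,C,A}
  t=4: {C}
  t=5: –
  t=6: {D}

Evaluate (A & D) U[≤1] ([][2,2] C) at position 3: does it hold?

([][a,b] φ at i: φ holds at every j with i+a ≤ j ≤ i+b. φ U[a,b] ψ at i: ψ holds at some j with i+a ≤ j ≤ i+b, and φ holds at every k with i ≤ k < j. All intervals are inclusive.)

Does not hold

Need some j in [3,4] with [][2,2] C, and (A & D) at every k in [3,j-1].
  j=3: [][2,2] C — fails at 5.
  j=4: [][2,2] C — fails at 6.
No j in the window works → until fails.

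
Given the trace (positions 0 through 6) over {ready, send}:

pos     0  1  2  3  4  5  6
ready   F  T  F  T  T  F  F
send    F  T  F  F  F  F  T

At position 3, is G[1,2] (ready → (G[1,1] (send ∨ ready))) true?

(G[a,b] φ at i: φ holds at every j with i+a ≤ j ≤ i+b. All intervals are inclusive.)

False

Check (ready → (G[1,1] (send ∨ ready))) at every j in [4,5]:
  j=4: antecedent true; consequent fails at 5 → ✗
  j=5: antecedent false → ✓
Fails at j=4 → formula fails.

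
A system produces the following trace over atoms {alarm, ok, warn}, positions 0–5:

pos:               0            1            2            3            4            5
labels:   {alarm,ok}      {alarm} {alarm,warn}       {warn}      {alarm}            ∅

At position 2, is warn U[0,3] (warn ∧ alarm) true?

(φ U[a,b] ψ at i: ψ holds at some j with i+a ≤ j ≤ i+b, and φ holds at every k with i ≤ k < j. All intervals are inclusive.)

True

Need some j in [2,5] with (warn ∧ alarm), and warn at every k in [2,j-1].
  j=2: (warn ∧ alarm) holds; no prefix to check → satisfied.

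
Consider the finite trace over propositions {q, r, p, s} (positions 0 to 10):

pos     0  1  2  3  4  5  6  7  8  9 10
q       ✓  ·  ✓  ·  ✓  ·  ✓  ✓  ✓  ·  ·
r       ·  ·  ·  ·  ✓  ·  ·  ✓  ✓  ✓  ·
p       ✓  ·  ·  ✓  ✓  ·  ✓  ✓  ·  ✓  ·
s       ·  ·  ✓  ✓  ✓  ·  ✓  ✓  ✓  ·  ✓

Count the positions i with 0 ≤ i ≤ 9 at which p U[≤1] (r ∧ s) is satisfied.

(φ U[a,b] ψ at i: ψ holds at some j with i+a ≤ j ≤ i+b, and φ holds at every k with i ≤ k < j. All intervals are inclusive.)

Evaluate at each i in [0,9]:
  i=0: ✗ (no rhs in [0,1])
  i=1: ✗ (no rhs in [1,2])
  i=2: ✗ (no rhs in [2,3])
  i=3: ✓ (rhs at j=4; lhs holds on [3,3])
  i=4: ✓ (rhs at j=4)
  i=5: ✗ (no rhs in [5,6])
  i=6: ✓ (rhs at j=7; lhs holds on [6,6])
  i=7: ✓ (rhs at j=7)
  i=8: ✓ (rhs at j=8)
  i=9: ✗ (no rhs in [9,10])
Positions where it holds: {3, 4, 6, 7, 8} → 5.

5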